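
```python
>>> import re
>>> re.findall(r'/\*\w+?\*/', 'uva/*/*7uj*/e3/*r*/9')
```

['/*7uj*/', '/*r*/']

Walking the string: at [5:12] → '/*7uj*/'; at [14:19] → '/*r*/'.
With no groups in the pattern, `findall` gives back each whole match — 2 here.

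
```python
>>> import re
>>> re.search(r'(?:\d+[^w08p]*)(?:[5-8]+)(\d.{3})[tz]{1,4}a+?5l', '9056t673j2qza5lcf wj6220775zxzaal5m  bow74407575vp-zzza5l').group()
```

'9056t673j2qza5l'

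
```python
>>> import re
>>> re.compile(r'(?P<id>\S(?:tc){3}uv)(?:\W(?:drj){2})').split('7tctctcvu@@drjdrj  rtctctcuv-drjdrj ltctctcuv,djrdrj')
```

['7tctctcvu@@drjdrj  ', 'rtctctcuv', ' ltctctcuv,djrdrj']

This matches a non-whitespace character, then the literal 'tc' repeated 3 times, then the literal 'uv' (captured as 'id'); then a non-word character, then the literal 'drj' repeated 2 times (non-capturing group).
Matches to split on: at [19:35] → 'rtctctcuv-drjdrj'.
Because the pattern has a capturing group, `split` also inserts each captured text between the pieces.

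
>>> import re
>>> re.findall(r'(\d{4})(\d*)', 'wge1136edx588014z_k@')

With 2 capturing groups, `findall` returns a 2-tuple per match.

[('1136', ''), ('5880', '14')]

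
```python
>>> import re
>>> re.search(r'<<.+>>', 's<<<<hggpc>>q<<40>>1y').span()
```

Unlike `match`, `search` isn't anchored — it looks for the pattern anywhere in the string.
The match spans [1:19] → '<<<<hggpc>>q<<40>>'.

(1, 19)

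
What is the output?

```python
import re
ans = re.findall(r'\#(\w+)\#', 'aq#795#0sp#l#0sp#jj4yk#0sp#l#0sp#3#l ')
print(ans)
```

['795', 'l', 'jj4yk', 'l', '3']

`findall` collects group 1 from each match (5 total).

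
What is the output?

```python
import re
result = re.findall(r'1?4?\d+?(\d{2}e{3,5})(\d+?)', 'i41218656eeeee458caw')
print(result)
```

Pattern: optionally a literal '1', then optionally the literal '4', then one or more of a digit (lazy); then exactly 2 of a digit, then 3 to 5 of the literal 'e' (captured); then one or more of a digit (lazy) (captured).
With 2 capturing groups, `findall` returns a 2-tuple per match.

[('56eeeee', '4')]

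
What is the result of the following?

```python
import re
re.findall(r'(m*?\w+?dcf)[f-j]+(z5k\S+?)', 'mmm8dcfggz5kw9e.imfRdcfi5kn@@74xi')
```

Pattern: zero or more of the literal 'm' (lazy), then one or more of a word character (lazy), then the literal 'dcf' (captured); then one or more of a character in [f-j]; then the literal 'z5k', then one or more of a non-whitespace character (lazy) (captured).
With the lazy modifier that quantifier settles for the fewest repetitions that let the rest of the pattern succeed (the atoms after it are unaffected and can still be greedy).
Scanning left to right: at [0:13] match 'mmm8dcfggz5kw', groups = ('mmm8dcf', 'z5kw').
`findall` packs the 2 group values into a tuple for every match.

[('mmm8dcf', 'z5kw')]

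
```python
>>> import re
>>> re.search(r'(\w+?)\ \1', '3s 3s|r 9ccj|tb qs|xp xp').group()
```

'3s 3s'

The backreference `\1` re-matches whatever the first group consumed, character for character.
The match spans [0:5] → '3s 3s'.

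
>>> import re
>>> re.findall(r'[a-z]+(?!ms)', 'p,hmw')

The negative lookahead/lookbehind blocks any match where the forbidden context is present.
Matches: at [0:1] → 'p'; at [2:5] → 'hmw'.
No capturing groups, so `findall` returns the 2 full match strings.

['p', 'hmw']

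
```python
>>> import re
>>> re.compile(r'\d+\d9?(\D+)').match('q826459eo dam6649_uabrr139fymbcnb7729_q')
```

None

Pattern: one or more of a digit, then a digit, then optionally the literal '9'; then one or more of a non-digit (captured).
`re.match` only tries the pattern at the start of the string.
Here position 0 doesn't satisfy it, so the call returns None.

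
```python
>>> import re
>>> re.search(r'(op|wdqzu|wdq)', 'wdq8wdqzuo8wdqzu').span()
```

(0, 3)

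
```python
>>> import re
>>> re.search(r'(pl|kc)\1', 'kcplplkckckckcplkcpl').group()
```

The backreference `\1` re-matches whatever the first group consumed, character for character.
`search` walks the string left to right and returns the first match it finds.
The match spans [2:6] → 'plpl'.
Captured: group 1 = 'pl'.

'plpl'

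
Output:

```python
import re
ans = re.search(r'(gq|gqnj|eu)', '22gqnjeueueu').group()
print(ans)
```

Alternation tries branches left to right and keeps the first one that lets the overall match succeed at that position.
`search` walks the string left to right and returns the first match it finds.
The match spans [2:4] → 'gq'.
Captured: group 1 = 'gq'.

gq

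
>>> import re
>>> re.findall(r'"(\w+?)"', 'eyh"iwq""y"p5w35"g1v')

With a single group, `findall` returns only what that group captured — 2 items.

['iwq', 'y']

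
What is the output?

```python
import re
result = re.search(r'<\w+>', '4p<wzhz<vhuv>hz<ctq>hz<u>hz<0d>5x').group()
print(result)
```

<vhuv>

`re.search` tries every starting position until one works.
The match spans [7:13] → '<vhuv>'.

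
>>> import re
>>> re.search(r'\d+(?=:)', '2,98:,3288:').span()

(2, 4)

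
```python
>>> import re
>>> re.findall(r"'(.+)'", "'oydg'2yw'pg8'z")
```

Walking the string: at [0:14] match "'oydg'2yw'pg8'", group 1 = "oydg'2yw'pg8".
Because there's exactly one group, `findall` drops the full match and keeps group 1 from the one hit.

["oydg'2yw'pg8"]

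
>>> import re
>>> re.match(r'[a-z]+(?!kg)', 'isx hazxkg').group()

'isx'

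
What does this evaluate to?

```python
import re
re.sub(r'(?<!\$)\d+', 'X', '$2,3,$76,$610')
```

A negative assertion filters positions out without eating any characters.
`sub` substitutes 'X' at each match site.

'$2,X,$7X,$6X'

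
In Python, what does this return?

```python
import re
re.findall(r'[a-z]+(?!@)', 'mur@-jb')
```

The negative lookaround is zero-width — it rules out positions where the adjacent text would match, without consuming anything.
Matches: at [0:2] → 'mu'; at [5:7] → 'jb'.
Since nothing is captured, `findall` lists the 2 matched substrings directly.

['mu', 'jb']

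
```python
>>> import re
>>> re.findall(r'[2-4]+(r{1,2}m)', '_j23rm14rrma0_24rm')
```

Pattern: one or more of a character in [2-4]; then 1 to 2 of the literal 'r', then a literal 'm' (captured).
Because there's exactly one group, `findall` drops the full match and keeps group 1 from each hit.

['rm', 'rrm', 'rm']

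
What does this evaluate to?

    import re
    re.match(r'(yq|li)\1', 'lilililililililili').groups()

The backreference `\1` re-matches whatever the first group consumed, character for character.
With `match`, the pattern is implicitly anchored at the beginning.
The match spans [0:4] → 'lili'.
Captured: group 1 = 'li'.

('li',)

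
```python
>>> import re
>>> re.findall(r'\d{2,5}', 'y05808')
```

Pattern: 2 to 5 of a digit.
Scanning left to right: at [1:6] → '05808'.
`findall` yields the raw match text (1 of them) because the pattern has no groups.

['05808']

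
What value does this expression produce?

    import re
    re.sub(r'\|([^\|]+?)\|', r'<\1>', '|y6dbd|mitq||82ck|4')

'<y6dbd>mitq|<82ck>4'

Each match is replaced using the text its own group 1 captured.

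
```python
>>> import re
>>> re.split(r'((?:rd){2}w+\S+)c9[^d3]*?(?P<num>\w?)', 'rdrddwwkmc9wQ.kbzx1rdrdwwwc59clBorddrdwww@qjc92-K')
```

['rdrddwwkmc9wQ.kbzx1', 'rdrdwwwc59clBorddrdwww@qj', '2', '-K']

Lazy quantifiers expand one character at a time until the remainder of the pattern can match.
The group in the pattern means `split` returns the separators' captures alongside the pieces.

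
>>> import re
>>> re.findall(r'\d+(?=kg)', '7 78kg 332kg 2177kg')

['78', '332', '2177']

The positive lookaround only admits positions where the adjacent text matches; those characters stay outside the span.
Matches: at [2:4] → '78'; at [7:10] → '332'; at [13:17] → '2177'.
Since nothing is captured, `findall` lists the 3 matched substrings directly.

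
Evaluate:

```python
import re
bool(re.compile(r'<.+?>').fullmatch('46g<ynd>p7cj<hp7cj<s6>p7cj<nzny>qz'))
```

`fullmatch` succeeds only if the pattern covers the string from start to end.
Here there's no way to consume every character, so the call returns None, and `bool(None)` is False.

False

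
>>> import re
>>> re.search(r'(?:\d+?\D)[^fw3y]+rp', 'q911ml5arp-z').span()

(1, 10)

The pattern matches one or more of a digit (lazy), then a non-digit (non-capturing group); then one or more of any character except [fw3y], then the literal 'rp'.
`search` walks the string left to right and returns the first match it finds.
The match spans [1:10] → '911ml5arp'.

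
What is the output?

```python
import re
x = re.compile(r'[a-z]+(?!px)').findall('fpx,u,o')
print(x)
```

['fpx', 'u', 'o']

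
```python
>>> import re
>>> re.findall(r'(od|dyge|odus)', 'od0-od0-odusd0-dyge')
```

['od', 'od', 'od', 'dyge']

The regex engine tests alternatives in the order written; an earlier branch that matches wins even if a later one would match more.
One capturing group, so `findall` returns just the captured substring from each match — 4 in all.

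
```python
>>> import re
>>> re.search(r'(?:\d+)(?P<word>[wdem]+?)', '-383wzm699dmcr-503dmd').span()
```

(1, 5)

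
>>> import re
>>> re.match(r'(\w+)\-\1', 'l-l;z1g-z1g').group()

`\1` has to match the exact text group 1 already captured.
`re.match` only tries the pattern at the start of the string.
The match spans [0:3] → 'l-l'.
Captured: group 1 = 'l'.

'l-l'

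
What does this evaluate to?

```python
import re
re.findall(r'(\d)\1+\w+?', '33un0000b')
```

After group 1 captures some text, `\1` only succeeds where that same text appears again.
Matches: at [0:3] match '33u', group 1 = '3'; at [4:9] match '0000b', group 1 = '0'.
With a single group, `findall` returns only what that group captured — 2 items.

['3', '0']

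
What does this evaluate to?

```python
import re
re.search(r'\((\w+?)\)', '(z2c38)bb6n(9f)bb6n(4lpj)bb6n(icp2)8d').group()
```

'(z2c38)'

`search` walks the string left to right and returns the first match it finds.
The match spans [0:7] → '(z2c38)'.
Captured: group 1 = 'z2c38'.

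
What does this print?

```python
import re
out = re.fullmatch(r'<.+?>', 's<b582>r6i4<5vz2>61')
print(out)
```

`re.fullmatch` is like wrapping the pattern in `^…$` (in single-line mode).
Here the string isn't matched end-to-end, so the call returns None.

None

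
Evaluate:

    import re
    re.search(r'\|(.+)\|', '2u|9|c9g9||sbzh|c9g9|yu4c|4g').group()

The match spans [2:26] → '|9|c9g9||sbzh|c9g9|yu4c|'.

'|9|c9g9||sbzh|c9g9|yu4c|'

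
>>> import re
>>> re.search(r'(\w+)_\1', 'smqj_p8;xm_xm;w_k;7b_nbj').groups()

A backreference is literal: `\1` must see the identical characters the first group matched.
Unlike `match`, `search` isn't anchored — it looks for the pattern anywhere in the string.
The match spans [8:13] → 'xm_xm'.
Captured: group 1 = 'xm'.

('xm',)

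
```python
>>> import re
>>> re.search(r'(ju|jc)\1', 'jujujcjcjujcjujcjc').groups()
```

The match spans [0:4] → 'juju'.
Captured: group 1 = 'ju'.

('ju',)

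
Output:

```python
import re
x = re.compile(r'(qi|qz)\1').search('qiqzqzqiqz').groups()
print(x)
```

('qz',)

The match spans [2:6] → 'qzqz'.
Captured: group 1 = 'qz'.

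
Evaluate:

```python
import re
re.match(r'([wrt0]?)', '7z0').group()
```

''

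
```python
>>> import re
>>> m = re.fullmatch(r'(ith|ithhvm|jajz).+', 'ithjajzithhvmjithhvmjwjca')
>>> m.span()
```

(0, 25)

For `fullmatch`, every character of the input must be accounted for by the pattern.
The match spans [0:25] → 'ithjajzithhvmjithhvmjwjca'.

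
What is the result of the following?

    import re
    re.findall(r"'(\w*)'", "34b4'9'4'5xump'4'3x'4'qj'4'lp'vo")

Walking the string: at [4:7] match "'9'", group 1 = '9'; at [8:15] match "'5xump'", group 1 = '5xump'; at [16:20] match "'3x'", group 1 = '3x'; at [21:25] match "'qj'", group 1 = 'qj'; at [26:30] match "'lp'", group 1 = 'lp'.
One capturing group, so `findall` returns just the captured substring from each match — 5 in all.

['9', '5xump', '3x', 'qj', 'lp']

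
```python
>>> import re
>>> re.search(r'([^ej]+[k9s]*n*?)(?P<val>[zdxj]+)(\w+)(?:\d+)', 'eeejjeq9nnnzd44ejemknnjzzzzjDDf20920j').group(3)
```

The pattern matches one or more of any character except [ej], then zero or more of one of [k9s], then zero or more of a literal 'n' (lazy) (captured); then one or more of one of [zdxj] (captured as 'val'); then one or more of a word character (captured); then one or more of a digit (non-capturing group).
`re.search` scans for the first position where the pattern succeeds.
The match spans [6:36] → 'q9nnnzd44ejemknnjzzzzjDDf20920'.
Captured: group 1 = 'q9nnnz', group 2 = 'd', group 3 = '44ejemknnjzzzzjDDf2092'.

'44ejemknnjzzzzjDDf2092'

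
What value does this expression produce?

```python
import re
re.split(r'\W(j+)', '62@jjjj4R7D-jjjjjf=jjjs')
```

With a capturing group present, the delimiter's captured portion is kept in the result list.

['62', 'jjjj', '4R7D', 'jjjjj', 'f', 'jjj', 's']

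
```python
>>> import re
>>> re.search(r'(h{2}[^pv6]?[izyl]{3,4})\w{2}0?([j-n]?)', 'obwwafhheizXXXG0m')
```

This matches exactly 2 of a literal 'h', then optionally any character except [pv6], then 3 to 4 of one of [izyl] (captured); then exactly 2 of a word character, then optionally a literal '0'; then optionally a character in [j-n] (captured).
Unlike `match`, `search` isn't anchored — it looks for the pattern anywhere in the string.
Here the pattern never matches, so the call returns None.

None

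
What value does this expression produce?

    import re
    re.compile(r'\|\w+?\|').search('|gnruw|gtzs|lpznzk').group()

'|gnruw|'

Unlike `match`, `search` isn't anchored — it looks for the pattern anywhere in the string.
The match spans [0:7] → '|gnruw|'.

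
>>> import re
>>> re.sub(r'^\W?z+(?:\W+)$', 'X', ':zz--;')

'X'

Pattern: anchored at the start of the string; then optionally a non-word character, then one or more of a literal 'z'; then one or more of a non-word character (non-capturing group); then anchored at the end.
Matches: at [0:6] → ':zz--;'.
`sub` substitutes 'X' at each match site.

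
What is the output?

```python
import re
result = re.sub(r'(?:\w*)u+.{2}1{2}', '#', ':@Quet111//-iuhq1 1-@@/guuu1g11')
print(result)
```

:@#1//-iuhq1 1-@@/#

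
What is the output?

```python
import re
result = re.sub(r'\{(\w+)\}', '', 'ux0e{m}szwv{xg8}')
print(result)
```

ux0eszwv

Matches: at [4:7] → '{m}'; at [11:16] → '{xg8}'.
Each match is replaced by ''.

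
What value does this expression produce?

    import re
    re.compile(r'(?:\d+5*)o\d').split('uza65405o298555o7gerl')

['uza', '', 'gerl']

This matches one or more of a digit, then zero or more of the literal '5' (non-capturing group); then a literal 'o', then a digit.
Matches to split on: at [3:10] → '65405o2'; at [10:17] → '98555o7'.
`split` removes every match and returns the 3 fragments in between.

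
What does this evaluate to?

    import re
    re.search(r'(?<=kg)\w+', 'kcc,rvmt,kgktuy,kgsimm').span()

(11, 15)

Lookahead/lookbehind check context without consuming it, so the matched span excludes the asserted characters.
`search` walks the string left to right and returns the first match it finds.
The match spans [11:15] → 'ktuy'.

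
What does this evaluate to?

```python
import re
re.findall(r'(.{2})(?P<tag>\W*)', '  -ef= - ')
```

Pattern: exactly 2 of any character (captured); then zero or more of a non-word character (captured as 'tag').
2 groups means each result is a tuple of 2 captured strings — 2 here.

[('  ', '-'), ('ef', '= - ')]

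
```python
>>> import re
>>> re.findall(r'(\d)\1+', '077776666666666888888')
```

['7', '6', '8']

`\1` has to match the exact text group 1 already captured.
Walking the string: at [1:5] match '7777', group 1 = '7'; at [5:15] match '6666666666', group 1 = '6'; at [15:21] match '888888', group 1 = '8'.
Because there's exactly one group, `findall` drops the full match and keeps group 1 from each hit.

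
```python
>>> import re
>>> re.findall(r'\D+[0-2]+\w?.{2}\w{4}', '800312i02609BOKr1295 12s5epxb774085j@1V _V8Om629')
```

['i02609BOKr', ' 12s5epxb7', 'j@1V _V8Om']

This matches one or more of a non-digit; then one or more of a character in [0-2]; then optionally a word character, then exactly 2 of any character, then exactly 4 of a word character.
`findall` yields the raw match text (3 of them) because the pattern has no groups.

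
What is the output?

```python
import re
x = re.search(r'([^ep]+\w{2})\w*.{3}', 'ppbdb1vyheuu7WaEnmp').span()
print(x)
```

(2, 19)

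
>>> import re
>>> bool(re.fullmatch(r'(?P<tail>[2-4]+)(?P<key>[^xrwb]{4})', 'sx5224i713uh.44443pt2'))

False

Pattern: one or more of a character in [2-4] (captured as 'tail'); then exactly 4 of any character except [xrwb] (captured as 'key').
For `fullmatch`, every character of the input must be accounted for by the pattern.
Here there's no way to consume every character, so the call returns None, and `bool(None)` is False.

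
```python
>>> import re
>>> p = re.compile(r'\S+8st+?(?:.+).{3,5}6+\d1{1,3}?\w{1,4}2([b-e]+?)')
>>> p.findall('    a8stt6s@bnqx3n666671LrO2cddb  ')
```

['c']

Pattern: one or more of a non-whitespace character, then the literal '8s', then one or more of a literal 't' (lazy); then one or more of any character (non-capturing group); then 3 to 5 of any character, then one or more of a literal '6', then a digit; then 1 to 3 of the literal '1' (lazy), then 1 to 4 of a word character, then a literal '2'; then one or more of a character in [b-e] (lazy) (captured).
The `?` after the quantifier makes it lazy — it takes as little as possible before letting the rest of the pattern try.
Scanning left to right: at [4:29] match 'a8stt6s@bnqx3n666671LrO2c', group 1 = 'c'.
One capturing group, so `findall` returns just the captured substring from the one match — 1 in all.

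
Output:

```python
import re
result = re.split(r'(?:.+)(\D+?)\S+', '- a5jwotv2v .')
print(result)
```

['', ' ', '']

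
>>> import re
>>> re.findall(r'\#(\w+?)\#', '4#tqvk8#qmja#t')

Scanning left to right: at [1:8] match '#tqvk8#', group 1 = 'tqvk8'.
Because there's exactly one group, `findall` drops the full match and keeps group 1 from the one hit.

['tqvk8']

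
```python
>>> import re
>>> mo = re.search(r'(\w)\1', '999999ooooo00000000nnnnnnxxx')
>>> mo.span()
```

(0, 2)

`\1` is not a pattern — it's the concrete string captured by group 1, re-applied verbatim.
Unlike `match`, `search` isn't anchored — it looks for the pattern anywhere in the string.
The match spans [0:2] → '99'.
Captured: group 1 = '9'.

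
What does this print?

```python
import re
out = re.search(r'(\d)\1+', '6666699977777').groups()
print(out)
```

('6',)

A backreference is literal: `\1` must see the identical characters the first group matched.
Unlike `match`, `search` isn't anchored — it looks for the pattern anywhere in the string.
The match spans [0:5] → '66666'.
Captured: group 1 = '6'.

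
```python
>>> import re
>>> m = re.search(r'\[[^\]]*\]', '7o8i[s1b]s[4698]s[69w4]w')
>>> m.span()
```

The match spans [4:9] → '[s1b]'.

(4, 9)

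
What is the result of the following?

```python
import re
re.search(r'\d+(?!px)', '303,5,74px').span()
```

Because the assertion is negative and zero-width, positions next to the forbidden text are skipped.
`re.search` tries every starting position until one works.
The match spans [0:3] → '303'.

(0, 3)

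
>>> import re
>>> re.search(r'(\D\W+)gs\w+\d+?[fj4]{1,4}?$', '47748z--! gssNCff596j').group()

The match spans [5:21] → 'z--! gssNCff596j'.

'z--! gssNCff596j'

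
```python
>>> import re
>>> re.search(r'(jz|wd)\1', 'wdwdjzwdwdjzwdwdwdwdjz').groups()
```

('wd',)

The match spans [0:4] → 'wdwd'.
Captured: group 1 = 'wd'.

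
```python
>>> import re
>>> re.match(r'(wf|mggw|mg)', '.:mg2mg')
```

`match` is anchored at position 0; if the pattern doesn't fit there, it returns None.
Here the pattern fails at index 0, so the call returns None.

None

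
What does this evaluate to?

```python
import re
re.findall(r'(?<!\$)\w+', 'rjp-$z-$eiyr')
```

The negative lookaround is zero-width — it rules out positions where the adjacent text would match, without consuming anything.
Matches: at [0:3] → 'rjp'; at [9:12] → 'iyr'.
Since nothing is captured, `findall` lists the 2 matched substrings directly.

['rjp', 'iyr']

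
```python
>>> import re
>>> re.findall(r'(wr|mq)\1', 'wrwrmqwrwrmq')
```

['wr', 'wr']

A backreference is literal: `\1` must see the identical characters the first group matched.
`findall` collects group 1 from each match (2 total).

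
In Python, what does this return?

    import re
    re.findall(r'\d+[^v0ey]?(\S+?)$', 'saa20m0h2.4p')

One capturing group, so `findall` returns just the captured substring from the one match — 1 in all.

['0h2.4p']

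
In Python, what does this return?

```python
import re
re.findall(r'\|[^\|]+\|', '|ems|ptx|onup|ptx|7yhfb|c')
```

['|ems|', '|onup|', '|7yhfb|']

Scanning left to right: at [0:5] → '|ems|'; at [8:14] → '|onup|'; at [17:24] → '|7yhfb|'.
With no groups in the pattern, `findall` gives back each whole match — 3 here.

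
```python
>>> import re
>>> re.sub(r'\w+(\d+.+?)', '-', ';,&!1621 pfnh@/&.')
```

';,&!-pfnh@/&.'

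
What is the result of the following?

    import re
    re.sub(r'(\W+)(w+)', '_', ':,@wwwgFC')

'_gFC'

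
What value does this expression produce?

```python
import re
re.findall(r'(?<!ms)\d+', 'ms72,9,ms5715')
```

['2', '9', '715']

Because the assertion is negative and zero-width, positions next to the forbidden text are skipped.
With no groups in the pattern, `findall` gives back each whole match — 3 here.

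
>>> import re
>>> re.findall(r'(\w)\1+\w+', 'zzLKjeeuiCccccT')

The backreference `\1` re-matches whatever the first group consumed, character for character.
Walking the string: at [0:15] match 'zzLKjeeuiCccccT', group 1 = 'z'.
`findall` collects group 1 from the one match (1 total).

['z']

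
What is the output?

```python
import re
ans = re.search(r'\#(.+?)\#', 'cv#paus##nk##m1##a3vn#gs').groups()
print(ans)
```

('paus',)

The match spans [2:8] → '#paus#'.
Captured: group 1 = 'paus'.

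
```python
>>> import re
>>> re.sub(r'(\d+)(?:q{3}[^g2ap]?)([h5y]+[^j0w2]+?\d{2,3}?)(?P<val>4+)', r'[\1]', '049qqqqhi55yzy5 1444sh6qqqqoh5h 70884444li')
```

The pattern matches one or more of a digit (captured); then exactly 3 of a literal 'q', then optionally any character except [g2ap] (non-capturing group); then one or more of one of [h5y], then one or more of any character except [j0w2] (lazy), then 2 to 3 of a digit (lazy) (captured); then one or more of a literal '4' (captured as 'val').
Lazy quantifiers expand one character at a time until the remainder of the pattern can match.
Matches: at [0:20] → '049qqqqhi55yzy5 1444'.
The replacement refers to a captured group, so each match is rewritten using its own captured text.

'[049]sh6qqqqoh5h 70884444li'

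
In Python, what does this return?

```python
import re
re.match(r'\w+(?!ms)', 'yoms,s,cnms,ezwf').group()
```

'yoms'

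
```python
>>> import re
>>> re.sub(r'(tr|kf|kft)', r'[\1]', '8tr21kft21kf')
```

'8[tr]21[kf]t21[kf]'

Branches in `(...|...)` are attempted left-to-right; the first branch that allows the whole pattern to succeed is taken.
`\1` in the replacement pulls in group 1's text for each match.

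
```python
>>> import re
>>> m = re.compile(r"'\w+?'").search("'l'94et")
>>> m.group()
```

"'l'"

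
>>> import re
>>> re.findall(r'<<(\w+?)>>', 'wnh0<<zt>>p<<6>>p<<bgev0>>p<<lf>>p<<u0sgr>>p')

Walking the string: at [4:10] match '<<zt>>', group 1 = 'zt'; at [11:16] match '<<6>>', group 1 = '6'; at [17:26] match '<<bgev0>>', group 1 = 'bgev0'; at [27:33] match '<<lf>>', group 1 = 'lf'; at [34:43] match '<<u0sgr>>', group 1 = 'u0sgr'.
With a single group, `findall` returns only what that group captured — 5 items.

['zt', '6', 'bgev0', 'lf', 'u0sgr']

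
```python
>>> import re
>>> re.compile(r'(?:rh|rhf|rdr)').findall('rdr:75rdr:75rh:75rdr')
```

['rdr', 'rdr', 'rh', 'rdr']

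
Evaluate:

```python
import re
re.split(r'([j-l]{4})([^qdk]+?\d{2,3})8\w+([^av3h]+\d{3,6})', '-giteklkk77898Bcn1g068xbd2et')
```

['-gite', 'klkk', '7789', 'g068', 'xbd2et']

The pattern matches exactly 4 of a character in [j-l] (captured); then one or more of any character except [qdk] (lazy), then 2 to 3 of a digit (captured); then a literal '8', then one or more of a word character; then one or more of any character except [av3h], then 3 to 6 of a digit (captured).
Matches to split on: at [5:22] → 'klkk77898Bcn1g068'.
With a capturing group present, the delimiter's captured portion is kept in the result list.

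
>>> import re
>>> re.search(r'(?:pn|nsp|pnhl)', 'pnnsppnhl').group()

'pn'

The match spans [0:2] → 'pn'.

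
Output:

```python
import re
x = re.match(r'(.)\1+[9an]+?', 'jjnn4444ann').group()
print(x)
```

After group 1 captures some text, `\1` only succeeds where that same text appears again.
With `match`, the pattern is implicitly anchored at the beginning.
The match spans [0:3] → 'jjn'.
Captured: group 1 = 'j'.

jjn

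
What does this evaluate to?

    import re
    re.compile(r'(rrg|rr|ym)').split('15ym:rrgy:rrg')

Alternation tries branches left to right and keeps the first one that lets the overall match succeed at that position.
Matches to split on: at [2:4] → 'ym'; at [5:8] → 'rrg'; at [10:13] → 'rrg'.
`re.split` interleaves the captured-group text with the surrounding fragments.

['15', 'ym', ':', 'rrg', 'y:', 'rrg', '']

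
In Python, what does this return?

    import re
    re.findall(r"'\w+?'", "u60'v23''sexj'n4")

Scanning left to right: at [3:8] → "'v23'"; at [8:14] → "'sexj'".
With no groups in the pattern, `findall` gives back each whole match — 2 here.

["'v23'", "'sexj'"]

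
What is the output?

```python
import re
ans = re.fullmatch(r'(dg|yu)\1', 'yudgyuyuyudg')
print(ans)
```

None

`\1` has to match the exact text group 1 already captured.
`fullmatch` succeeds only if the pattern covers the string from start to end.
Here the string isn't matched end-to-end, so the call returns None.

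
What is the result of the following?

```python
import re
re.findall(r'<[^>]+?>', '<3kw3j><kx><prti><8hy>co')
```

No capturing groups, so `findall` returns the 4 full match strings.

['<3kw3j>', '<kx>', '<prti>', '<8hy>']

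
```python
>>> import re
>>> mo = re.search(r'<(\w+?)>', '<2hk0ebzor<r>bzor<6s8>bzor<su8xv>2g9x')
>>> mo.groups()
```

`search` walks the string left to right and returns the first match it finds.
The match spans [10:13] → '<r>'.
Captured: group 1 = 'r'.

('r',)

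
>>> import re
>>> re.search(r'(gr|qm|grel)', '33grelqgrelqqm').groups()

('gr',)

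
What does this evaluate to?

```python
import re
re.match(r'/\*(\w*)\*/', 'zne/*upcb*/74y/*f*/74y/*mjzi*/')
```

`match` is anchored at position 0; if the pattern doesn't fit there, it returns None.
Here position 0 doesn't satisfy it, so the call returns None.

None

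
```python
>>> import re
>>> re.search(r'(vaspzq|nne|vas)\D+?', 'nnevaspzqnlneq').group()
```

Unlike `match`, `search` isn't anchored — it looks for the pattern anywhere in the string.
The match spans [0:4] → 'nnev'.
Captured: group 1 = 'nne'.

'nnev'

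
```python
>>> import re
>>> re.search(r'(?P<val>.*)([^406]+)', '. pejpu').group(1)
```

The pattern matches zero or more of any character (captured as 'val'); then one or more of any character except [406] (captured).
Unlike `match`, `search` isn't anchored — it looks for the pattern anywhere in the string.
The match spans [0:7] → '. pejpu'.
Captured: group 1 = '. pejp', group 2 = 'u'.

'. pejp'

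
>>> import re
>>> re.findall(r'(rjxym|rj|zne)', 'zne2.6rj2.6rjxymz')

['zne', 'rj', 'rjxym']

The regex engine tests alternatives in the order written; an earlier branch that matches wins even if a later one would match more.
Walking the string: at [0:3] match 'zne', group 1 = 'zne'; at [6:8] match 'rj', group 1 = 'rj'; at [11:16] match 'rjxym', group 1 = 'rjxym'.
Because there's exactly one group, `findall` drops the full match and keeps group 1 from each hit.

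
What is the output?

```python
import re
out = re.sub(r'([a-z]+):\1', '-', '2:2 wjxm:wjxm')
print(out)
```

2:2 -

`\1` has to match the exact text group 1 already captured.
Each match is replaced by '-'.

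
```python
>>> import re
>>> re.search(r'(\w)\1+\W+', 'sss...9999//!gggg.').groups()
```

('s',)

`\1` is not a pattern — it's the concrete string captured by group 1, re-applied verbatim.
`re.search` tries every starting position until one works.
The match spans [0:6] → 'sss...'.
Captured: group 1 = 's'.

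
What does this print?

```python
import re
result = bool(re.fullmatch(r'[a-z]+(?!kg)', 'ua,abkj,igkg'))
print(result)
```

`fullmatch` succeeds only if the pattern covers the string from start to end.
Here there's no way to consume every character, so the call returns None, and `bool(None)` is False.

False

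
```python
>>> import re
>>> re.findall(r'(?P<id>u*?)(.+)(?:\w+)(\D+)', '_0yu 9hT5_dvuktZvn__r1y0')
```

[('', '_0yu 9hT5_dvuktZvn__r', 'y')]

Pattern: zero or more of a literal 'u' (lazy) (captured as 'id'); then one or more of any character (captured); then one or more of a word character (non-capturing group); then one or more of a non-digit (captured).
Multiple groups make `findall` return tuples — one 3-tuple for the one match.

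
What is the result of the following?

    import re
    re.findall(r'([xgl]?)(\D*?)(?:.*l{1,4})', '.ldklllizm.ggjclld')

Pattern: optionally one of [xgl] (captured); then zero or more of a non-digit (lazy) (captured); then zero or more of any character, then 1 to 4 of a literal 'l' (non-capturing group).
Matches: at [0:17] match '.ldklllizm.ggjcll', groups = ('', '').
`findall` packs the 2 group values into a tuple for every match.

[('', '')]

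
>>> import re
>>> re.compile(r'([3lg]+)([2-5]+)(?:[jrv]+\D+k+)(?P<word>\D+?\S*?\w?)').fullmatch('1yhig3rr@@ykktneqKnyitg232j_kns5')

`fullmatch` succeeds only if the pattern covers the string from start to end.
Here the pattern can't cover the whole string, so the call returns None.

None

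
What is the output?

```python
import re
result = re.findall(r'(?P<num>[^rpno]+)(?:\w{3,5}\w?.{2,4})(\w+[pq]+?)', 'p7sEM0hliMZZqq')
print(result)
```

[('7sEM0h', 'qq')]

Pattern: one or more of any character except [rpno] (captured as 'num'); then 3 to 5 of a word character, then optionally a word character, then 2 to 4 of any character (non-capturing group); then one or more of a word character, then one or more of one of [pq] (lazy) (captured).
Matches: at [1:14] match '7sEM0hliMZZqq', groups = ('7sEM0h', 'qq').
With 2 capturing groups, `findall` returns a 2-tuple per match.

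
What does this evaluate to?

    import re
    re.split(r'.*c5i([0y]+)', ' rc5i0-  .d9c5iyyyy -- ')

This matches zero or more of any character, then the literal 'c5i'; then one or more of one of [0y] (captured).
Matches to split on: at [0:19] → ' rc5i0-  .d9c5iyyyy'.
`re.split` interleaves the captured-group text with the surrounding fragments.

['', 'yyyy', ' -- ']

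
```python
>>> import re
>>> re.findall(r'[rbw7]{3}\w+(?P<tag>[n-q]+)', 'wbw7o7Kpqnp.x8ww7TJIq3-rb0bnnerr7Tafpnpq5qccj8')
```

Pattern: exactly 3 of one of [rbw7], then one or more of a word character; then one or more of a character in [n-q] (captured as 'tag').
`findall` collects group 1 from each match (3 total).

['p', 'q', 'q']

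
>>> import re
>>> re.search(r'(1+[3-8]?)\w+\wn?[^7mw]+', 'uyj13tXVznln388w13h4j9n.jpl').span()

(3, 27)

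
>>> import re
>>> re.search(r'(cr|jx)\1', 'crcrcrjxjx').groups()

('cr',)

The match spans [0:4] → 'crcr'.
Captured: group 1 = 'cr'.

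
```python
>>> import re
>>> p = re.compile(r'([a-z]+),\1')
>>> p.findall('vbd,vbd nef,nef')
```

['vbd', 'nef']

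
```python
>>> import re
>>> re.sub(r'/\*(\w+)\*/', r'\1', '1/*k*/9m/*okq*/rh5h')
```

'1k9mokqrh5h'

`\1` in the replacement pulls in group 1's text for each match.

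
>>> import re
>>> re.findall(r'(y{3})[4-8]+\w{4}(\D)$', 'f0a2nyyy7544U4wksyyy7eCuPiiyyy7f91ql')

This matches exactly 3 of a literal 'y' (captured); then one or more of a character in [4-8], then exactly 4 of a word character; then a non-digit (captured); then anchored at the end.
Matches: at [27:36] match 'yyy7f91ql', groups = ('yyy', 'l').
2 groups means the one result is a tuple of 2 captured strings — 1 here.

[('yyy', 'l')]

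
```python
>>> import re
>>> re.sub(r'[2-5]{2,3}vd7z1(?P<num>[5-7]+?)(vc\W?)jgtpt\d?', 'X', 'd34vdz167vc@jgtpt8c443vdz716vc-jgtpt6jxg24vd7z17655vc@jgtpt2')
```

'd34vdz167vc@jgtpt8c443vdz716vc-jgtpt6jxgX'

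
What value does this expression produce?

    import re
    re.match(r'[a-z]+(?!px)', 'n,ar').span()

(0, 1)

A negative assertion filters positions out without eating any characters.
`re.match` won't scan ahead — the pattern has to work from the very first character.
The match spans [0:1] → 'n'.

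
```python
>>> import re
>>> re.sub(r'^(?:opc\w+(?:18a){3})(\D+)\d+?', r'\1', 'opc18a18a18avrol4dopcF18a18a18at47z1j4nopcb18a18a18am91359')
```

'm1359'

With the lazy modifier that quantifier settles for the fewest repetitions that let the rest of the pattern succeed (the atoms after it are unaffected and can still be greedy).
The replacement refers to a captured group, so each match is rewritten using its own captured text.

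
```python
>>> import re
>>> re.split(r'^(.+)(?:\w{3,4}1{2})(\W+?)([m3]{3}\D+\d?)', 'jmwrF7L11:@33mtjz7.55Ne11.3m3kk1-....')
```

['', 'jmwrF7L11:@33mtjz7.5', '.', '3m3kk1', '-....']

The group in the pattern means `split` returns the separators' captures alongside the pieces.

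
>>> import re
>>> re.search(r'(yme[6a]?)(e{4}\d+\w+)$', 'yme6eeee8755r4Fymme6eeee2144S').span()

(0, 29)

The match spans [0:29] → 'yme6eeee8755r4Fymme6eeee2144S'.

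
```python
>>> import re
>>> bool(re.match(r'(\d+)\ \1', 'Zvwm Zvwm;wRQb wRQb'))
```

`match` is anchored at position 0; if the pattern doesn't fit there, it returns None.
Here the pattern fails at index 0, so the call returns None, and `bool(None)` is False.

False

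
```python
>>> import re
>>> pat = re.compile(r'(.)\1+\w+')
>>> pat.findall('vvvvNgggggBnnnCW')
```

['v']

The backreference `\1` re-matches whatever the first group consumed, character for character.
Scanning left to right: at [0:16] match 'vvvvNgggggBnnnCW', group 1 = 'v'.
With a single group, `findall` returns only what that group captured — 1 item.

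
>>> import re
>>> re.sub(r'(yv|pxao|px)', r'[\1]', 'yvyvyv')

Matches: at [0:2] → 'yv'; at [2:4] → 'yv'; at [4:6] → 'yv'.
`\1` in the replacement pulls in group 1's text for each match.

'[yv][yv][yv]'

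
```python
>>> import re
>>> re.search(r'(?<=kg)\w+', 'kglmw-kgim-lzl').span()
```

The `(?=…)`/`(?<=…)` assertion just peeks at neighbouring text; it doesn't advance the match position.
`re.search` tries every starting position until one works.
The match spans [2:5] → 'lmw'.

(2, 5)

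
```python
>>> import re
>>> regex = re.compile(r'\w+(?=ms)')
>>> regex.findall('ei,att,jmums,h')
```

The positive lookaround only admits positions where the adjacent text matches; those characters stay outside the span.
Walking the string: at [7:10] → 'jmu'.
With no groups in the pattern, `findall` gives back each whole match — 1 here.

['jmu']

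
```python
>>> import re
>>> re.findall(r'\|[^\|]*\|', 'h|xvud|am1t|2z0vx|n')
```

['|xvud|', '|2z0vx|']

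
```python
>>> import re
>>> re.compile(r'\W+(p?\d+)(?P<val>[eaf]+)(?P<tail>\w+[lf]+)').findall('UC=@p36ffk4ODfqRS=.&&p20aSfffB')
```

The pattern matches one or more of a non-word character; then optionally the literal 'p', then one or more of a digit (captured); then one or more of one of [eaf] (captured as 'val'); then one or more of a word character, then one or more of one of [lf] (captured as 'tail').
Walking the string: at [2:14] match '=@p36ffk4ODf', groups = ('p36', 'ff', 'k4ODf'); at [17:29] match '=.&&p20aSfff', groups = ('p20', 'a', 'Sfff').
With 3 capturing groups, `findall` returns a 3-tuple per match.

[('p36', 'ff', 'k4ODf'), ('p20', 'a', 'Sfff')]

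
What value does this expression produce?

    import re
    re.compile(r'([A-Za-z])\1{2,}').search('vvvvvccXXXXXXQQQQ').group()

'vvvvv'

A backreference is literal: `\1` must see the identical characters the first group matched.
`re.search` scans for the first position where the pattern succeeds.
The match spans [0:5] → 'vvvvv'.
Captured: group 1 = 'v'.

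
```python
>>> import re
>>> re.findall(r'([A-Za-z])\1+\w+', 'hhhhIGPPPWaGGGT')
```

['h']

The backreference `\1` re-matches whatever the first group consumed, character for character.
With a single group, `findall` returns only what that group captured — 1 item.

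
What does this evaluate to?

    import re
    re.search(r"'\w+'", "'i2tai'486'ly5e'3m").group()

"'i2tai'"

Unlike `match`, `search` isn't anchored — it looks for the pattern anywhere in the string.
The match spans [0:7] → "'i2tai'".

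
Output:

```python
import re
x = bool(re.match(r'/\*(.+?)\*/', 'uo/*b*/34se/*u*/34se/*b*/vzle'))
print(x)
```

False

`match` is anchored at position 0; if the pattern doesn't fit there, it returns None.
Here the string doesn't start with a match, so the call returns None, and `bool(None)` is False.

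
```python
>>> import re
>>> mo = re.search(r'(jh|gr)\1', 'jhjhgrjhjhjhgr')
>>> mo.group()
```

`\1` has to match the exact text group 1 already captured.
The match spans [0:4] → 'jhjh'.

'jhjh'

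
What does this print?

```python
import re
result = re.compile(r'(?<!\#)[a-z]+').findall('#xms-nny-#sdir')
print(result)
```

['ms', 'nny', 'dir']

The negative lookahead/lookbehind blocks any match where the forbidden context is present.
Since nothing is captured, `findall` lists the 3 matched substrings directly.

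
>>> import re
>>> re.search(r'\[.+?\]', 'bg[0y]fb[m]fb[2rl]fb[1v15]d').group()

'[0y]'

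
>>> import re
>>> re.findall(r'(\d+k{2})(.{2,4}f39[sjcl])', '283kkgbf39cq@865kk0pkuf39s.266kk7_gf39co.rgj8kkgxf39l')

`findall` packs the 2 group values into a tuple for every match.

[('283kk', 'gbf39c'), ('865kk', '0pkuf39s'), ('266kk', '7_gf39c'), ('8kk', 'gxf39l')]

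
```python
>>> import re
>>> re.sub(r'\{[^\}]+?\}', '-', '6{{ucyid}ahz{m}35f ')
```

'6-ahz-35f '

Matches: at [1:9] → '{{ucyid}'; at [12:15] → '{m}'.
Every occurrence is swapped for '-'.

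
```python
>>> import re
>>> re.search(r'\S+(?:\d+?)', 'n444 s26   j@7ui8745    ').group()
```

'n444'

The pattern matches one or more of a non-whitespace character; then one or more of a digit (lazy) (non-capturing group).
`re.search` scans for the first position where the pattern succeeds.
The match spans [0:4] → 'n444'.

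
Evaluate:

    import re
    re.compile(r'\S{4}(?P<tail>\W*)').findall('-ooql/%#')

Because there's exactly one group, `findall` drops the full match and keeps group 1 from each hit.

['', '']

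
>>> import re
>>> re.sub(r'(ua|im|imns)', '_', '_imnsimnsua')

Alternation tries branches left to right and keeps the first one that lets the overall match succeed at that position.
`sub` substitutes '_' at each match site.

'__ns_ns_'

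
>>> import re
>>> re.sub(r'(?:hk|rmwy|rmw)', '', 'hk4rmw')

'4'

Matches: at [0:2] → 'hk'; at [3:6] → 'rmw'.
`sub` substitutes '' at each match site.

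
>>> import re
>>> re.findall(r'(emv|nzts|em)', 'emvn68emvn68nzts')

['emv', 'emv', 'nzts']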